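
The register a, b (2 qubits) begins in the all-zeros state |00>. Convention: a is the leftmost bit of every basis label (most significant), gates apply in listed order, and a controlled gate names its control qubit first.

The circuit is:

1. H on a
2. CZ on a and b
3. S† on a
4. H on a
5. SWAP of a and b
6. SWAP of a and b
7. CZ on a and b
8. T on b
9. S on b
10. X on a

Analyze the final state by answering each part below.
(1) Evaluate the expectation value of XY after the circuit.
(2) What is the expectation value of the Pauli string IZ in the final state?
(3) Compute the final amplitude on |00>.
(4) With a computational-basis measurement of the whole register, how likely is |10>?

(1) The expectation value of XY is 0. Key observation: gates 5-6 undo each other exactly, leaving only the rest of the circuit to track.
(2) The observable IZ averages to 1.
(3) The final state's coefficient on |00> equals 1/2 + I/2.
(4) Outcome |10> occurs with probability 1/2.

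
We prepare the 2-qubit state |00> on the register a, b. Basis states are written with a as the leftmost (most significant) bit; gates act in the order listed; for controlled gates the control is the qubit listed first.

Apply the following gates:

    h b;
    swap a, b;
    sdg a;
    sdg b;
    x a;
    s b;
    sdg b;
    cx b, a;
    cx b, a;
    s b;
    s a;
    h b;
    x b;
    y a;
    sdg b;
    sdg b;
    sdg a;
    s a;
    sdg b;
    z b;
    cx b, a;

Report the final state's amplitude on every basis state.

The resulting statevector has amplitude 1/2 on |00>, -I/2 on |01>, 1/2 on |10>, -I/2 on |11>. Key observation: steps 6-7 multiply out to the identity, so the circuit reduces to the remaining gates.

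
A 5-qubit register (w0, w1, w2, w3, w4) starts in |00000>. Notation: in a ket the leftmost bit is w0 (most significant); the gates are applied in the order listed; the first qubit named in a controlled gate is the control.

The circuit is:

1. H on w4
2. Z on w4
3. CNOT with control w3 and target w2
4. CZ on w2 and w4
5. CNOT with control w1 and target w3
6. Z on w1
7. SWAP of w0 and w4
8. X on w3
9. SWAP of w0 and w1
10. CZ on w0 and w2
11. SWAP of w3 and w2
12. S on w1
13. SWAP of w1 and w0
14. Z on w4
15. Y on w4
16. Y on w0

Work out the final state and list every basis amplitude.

The final amplitudes are -sqrt(2)*I/2 on |00101>, -sqrt(2)/2 on |10101>, and 0 on every other basis state.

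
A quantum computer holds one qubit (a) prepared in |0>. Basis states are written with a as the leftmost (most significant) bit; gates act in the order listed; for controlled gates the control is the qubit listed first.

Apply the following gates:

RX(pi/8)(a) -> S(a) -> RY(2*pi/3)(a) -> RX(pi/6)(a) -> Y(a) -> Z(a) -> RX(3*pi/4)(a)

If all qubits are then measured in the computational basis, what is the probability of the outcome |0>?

A full measurement returns |0> with probability -sqrt(6)*cos(pi/16)**2/16 - 3*sqrt(2)*sin(pi/16)*cos(pi/16)/8 - sqrt(1/2 - sqrt(2)/4)*sqrt(sqrt(2)/4 + 1/2)*cos(pi/16)**2/4 - sqrt(3)*sqrt(1/2 - sqrt(2)/4)*sqrt(sqrt(2)/4 + 1/2)*sin(pi/16)*cos(pi/16)/2 + sqrt(1/2 - sqrt(2)/4)*sqrt(sqrt(2)/4 + 1/2)*sin(pi/16)**2/4 + sqrt(6)*sin(pi/16)**2/16 + sin(pi/16)**2/2 + cos(pi/16)**2/2.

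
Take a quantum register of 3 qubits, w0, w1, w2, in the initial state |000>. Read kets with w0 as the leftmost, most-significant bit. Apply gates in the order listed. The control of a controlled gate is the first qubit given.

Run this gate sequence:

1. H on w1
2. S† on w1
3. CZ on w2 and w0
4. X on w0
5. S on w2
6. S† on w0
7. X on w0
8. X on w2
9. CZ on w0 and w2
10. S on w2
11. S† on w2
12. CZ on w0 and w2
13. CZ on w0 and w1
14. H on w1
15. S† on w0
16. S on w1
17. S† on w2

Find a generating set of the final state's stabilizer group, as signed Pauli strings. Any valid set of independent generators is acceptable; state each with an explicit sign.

The stabilizer group can be generated by -IXI, +ZII, -IIZ, among other valid generating sets. Key observation: gates 9-12 undo each other exactly, leaving only the rest of the circuit to track.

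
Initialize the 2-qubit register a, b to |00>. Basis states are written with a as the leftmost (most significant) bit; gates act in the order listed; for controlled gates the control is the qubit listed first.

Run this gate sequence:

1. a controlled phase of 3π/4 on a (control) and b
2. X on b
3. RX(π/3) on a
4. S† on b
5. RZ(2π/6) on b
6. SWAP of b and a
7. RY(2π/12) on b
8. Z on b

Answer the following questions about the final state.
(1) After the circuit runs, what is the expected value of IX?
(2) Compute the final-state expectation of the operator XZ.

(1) The expectation value of IX is -1/4.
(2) The observable XZ averages to 0.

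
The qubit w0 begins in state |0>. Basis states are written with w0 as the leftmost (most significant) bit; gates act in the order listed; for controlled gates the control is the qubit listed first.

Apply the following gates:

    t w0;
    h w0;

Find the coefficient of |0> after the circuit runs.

The final state's coefficient on |0> equals sqrt(2)/2.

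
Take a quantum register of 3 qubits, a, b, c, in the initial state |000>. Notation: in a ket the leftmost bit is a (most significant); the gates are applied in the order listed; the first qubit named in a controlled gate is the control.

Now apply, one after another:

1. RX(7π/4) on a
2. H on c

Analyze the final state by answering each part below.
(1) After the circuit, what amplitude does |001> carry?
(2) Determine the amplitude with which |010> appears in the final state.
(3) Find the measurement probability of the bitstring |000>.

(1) The amplitude on |001> is -sqrt(2*sqrt(2) + 4)/4.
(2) |010> carries amplitude 0 in the final state.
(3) A full measurement returns |000> with probability sqrt(2)/8 + 1/4.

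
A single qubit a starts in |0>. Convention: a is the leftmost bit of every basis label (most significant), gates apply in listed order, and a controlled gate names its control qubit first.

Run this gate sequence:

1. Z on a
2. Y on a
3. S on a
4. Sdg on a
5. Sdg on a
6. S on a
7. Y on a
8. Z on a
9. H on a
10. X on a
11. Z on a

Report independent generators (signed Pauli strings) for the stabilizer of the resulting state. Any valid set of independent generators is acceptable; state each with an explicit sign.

The stabilizer group can be generated by -X, among other valid generating sets.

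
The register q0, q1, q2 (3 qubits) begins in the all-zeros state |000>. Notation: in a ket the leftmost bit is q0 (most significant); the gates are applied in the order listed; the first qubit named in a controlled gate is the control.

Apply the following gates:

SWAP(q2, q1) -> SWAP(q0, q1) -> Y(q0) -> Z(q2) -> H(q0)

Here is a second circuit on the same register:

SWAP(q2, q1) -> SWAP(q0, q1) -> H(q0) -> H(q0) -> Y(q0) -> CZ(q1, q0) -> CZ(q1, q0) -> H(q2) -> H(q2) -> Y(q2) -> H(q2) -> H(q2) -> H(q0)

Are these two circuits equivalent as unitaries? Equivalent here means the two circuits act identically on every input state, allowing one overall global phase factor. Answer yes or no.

No — the two circuits implement different unitaries, even allowing a global phase.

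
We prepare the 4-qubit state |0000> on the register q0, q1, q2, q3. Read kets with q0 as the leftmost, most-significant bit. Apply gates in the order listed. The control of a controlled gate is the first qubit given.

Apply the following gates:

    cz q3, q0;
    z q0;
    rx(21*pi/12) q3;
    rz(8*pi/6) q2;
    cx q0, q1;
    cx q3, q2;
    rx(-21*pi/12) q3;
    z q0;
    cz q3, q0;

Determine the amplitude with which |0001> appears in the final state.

The amplitude on |0001> is sqrt(2)*exp(5*I*pi/6)/4.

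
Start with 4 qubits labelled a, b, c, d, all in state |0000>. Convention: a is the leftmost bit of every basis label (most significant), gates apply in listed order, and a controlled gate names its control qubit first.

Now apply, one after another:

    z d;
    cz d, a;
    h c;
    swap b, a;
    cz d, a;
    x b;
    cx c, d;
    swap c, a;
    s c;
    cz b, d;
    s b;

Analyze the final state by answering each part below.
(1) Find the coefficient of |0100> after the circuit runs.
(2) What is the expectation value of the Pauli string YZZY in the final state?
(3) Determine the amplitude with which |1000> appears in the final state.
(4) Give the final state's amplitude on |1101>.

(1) |0100> carries amplitude sqrt(2)*I/2 in the final state.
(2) The observable YZZY averages to -1.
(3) The amplitude on |1000> is 0.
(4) The final state's coefficient on |1101> equals -sqrt(2)*I/2.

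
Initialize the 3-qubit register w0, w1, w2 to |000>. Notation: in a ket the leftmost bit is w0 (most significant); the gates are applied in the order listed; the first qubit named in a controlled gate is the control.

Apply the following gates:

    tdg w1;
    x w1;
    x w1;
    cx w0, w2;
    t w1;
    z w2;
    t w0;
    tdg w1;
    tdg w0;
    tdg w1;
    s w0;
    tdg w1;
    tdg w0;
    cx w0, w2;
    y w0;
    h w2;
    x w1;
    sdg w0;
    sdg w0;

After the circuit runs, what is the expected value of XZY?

The observable XZY averages to 0.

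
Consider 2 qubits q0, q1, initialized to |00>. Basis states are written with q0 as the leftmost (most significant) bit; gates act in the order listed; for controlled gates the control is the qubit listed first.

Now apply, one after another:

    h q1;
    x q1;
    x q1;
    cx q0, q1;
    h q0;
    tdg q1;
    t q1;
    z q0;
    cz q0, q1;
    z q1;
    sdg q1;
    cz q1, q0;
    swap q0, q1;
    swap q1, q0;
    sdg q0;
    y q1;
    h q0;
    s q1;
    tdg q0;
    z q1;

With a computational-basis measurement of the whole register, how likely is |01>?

Outcome |01> occurs with probability 1/4. Key observation: steps 2-3 multiply out to the identity, so the circuit reduces to the remaining gates.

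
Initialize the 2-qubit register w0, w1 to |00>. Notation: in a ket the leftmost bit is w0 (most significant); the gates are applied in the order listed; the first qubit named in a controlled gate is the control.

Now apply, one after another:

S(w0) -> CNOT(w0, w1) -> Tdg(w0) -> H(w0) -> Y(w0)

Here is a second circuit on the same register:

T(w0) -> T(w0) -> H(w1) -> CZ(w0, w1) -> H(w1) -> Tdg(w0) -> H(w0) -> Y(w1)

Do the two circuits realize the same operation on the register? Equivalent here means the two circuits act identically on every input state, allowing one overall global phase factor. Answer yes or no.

No, they are not equivalent — no single phase factor reconciles the two unitaries.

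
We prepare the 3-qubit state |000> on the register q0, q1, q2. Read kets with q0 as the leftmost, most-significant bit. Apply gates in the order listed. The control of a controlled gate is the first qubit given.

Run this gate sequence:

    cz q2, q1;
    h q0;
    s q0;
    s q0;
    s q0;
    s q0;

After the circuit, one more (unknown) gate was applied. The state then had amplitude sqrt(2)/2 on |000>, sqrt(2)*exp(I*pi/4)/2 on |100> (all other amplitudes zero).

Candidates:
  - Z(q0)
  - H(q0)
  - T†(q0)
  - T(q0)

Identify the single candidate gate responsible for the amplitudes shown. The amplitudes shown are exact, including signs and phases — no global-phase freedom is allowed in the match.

The applied gate was T(q0). Key observation: the block from step 3 through step 6 cancels to the identity and can be dropped.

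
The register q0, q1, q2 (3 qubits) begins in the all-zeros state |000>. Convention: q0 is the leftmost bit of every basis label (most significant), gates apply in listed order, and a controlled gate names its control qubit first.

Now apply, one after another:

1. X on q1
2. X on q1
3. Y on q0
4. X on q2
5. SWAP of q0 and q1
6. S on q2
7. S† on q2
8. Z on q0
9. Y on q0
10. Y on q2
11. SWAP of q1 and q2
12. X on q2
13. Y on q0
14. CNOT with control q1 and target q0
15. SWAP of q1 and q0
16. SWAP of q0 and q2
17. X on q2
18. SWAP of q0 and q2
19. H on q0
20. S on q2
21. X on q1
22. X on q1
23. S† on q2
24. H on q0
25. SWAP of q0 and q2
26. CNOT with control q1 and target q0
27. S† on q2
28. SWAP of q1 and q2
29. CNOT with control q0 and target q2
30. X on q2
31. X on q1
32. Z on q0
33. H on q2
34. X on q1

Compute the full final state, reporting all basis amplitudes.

After the circuit, the state carries amplitude -sqrt(2)*I/2 on |010>, sqrt(2)*I/2 on |011>, and 0 on every other basis state. Key observation: the block from step 18 through step 25 cancels to the identity and can be dropped.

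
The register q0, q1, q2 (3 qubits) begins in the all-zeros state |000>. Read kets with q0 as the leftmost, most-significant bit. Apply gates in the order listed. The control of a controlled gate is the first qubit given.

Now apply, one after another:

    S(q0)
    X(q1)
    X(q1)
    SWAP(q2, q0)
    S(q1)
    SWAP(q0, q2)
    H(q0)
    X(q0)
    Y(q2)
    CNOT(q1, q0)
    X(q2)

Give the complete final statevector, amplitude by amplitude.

The final amplitudes are sqrt(2)*I/2 on |000>, sqrt(2)*I/2 on |100>, and 0 on every other basis state.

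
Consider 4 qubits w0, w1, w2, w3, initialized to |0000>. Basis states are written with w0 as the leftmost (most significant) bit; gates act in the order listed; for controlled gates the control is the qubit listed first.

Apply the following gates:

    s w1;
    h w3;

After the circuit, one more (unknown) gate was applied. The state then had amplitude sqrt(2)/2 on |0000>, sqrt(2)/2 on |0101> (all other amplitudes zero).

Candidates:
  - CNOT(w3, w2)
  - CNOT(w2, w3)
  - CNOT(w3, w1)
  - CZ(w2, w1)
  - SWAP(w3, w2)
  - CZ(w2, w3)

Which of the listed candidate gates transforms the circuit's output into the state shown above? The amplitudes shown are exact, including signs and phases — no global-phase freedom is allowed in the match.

It was CNOT(w3, w1) that produced the state shown.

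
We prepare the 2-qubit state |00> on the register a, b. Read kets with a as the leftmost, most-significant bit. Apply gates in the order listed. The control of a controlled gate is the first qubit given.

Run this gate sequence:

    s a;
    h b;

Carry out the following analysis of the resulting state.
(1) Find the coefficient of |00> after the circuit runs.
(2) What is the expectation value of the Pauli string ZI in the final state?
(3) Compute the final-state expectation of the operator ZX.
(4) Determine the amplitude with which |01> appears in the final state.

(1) The amplitude on |00> is sqrt(2)/2.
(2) The observable ZI averages to 1.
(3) The observable ZX averages to 1.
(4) The final state's coefficient on |01> equals sqrt(2)/2.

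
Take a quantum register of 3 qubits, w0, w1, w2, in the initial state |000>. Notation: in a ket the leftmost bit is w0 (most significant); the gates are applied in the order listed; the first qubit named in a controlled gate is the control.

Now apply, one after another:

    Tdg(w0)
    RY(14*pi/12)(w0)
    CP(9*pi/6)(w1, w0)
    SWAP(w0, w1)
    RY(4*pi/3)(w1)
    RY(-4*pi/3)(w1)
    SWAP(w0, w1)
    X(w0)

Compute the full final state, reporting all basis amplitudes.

The resulting statevector has amplitude sqrt(2)/4 + sqrt(6)/4 on |000>, -sqrt(6)/4 + sqrt(2)/4 on |100>, and 0 on every other basis state. Key observation: the block from step 4 through step 7 cancels to the identity and can be dropped.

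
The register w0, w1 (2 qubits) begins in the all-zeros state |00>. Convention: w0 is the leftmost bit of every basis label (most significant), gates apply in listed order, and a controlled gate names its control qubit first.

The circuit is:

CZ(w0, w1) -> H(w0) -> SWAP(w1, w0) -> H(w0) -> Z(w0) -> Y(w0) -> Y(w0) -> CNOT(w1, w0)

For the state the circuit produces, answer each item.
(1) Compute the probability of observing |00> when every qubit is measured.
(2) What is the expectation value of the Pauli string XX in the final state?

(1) A full measurement returns |00> with probability 1/4.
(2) The expectation value of XX is 1.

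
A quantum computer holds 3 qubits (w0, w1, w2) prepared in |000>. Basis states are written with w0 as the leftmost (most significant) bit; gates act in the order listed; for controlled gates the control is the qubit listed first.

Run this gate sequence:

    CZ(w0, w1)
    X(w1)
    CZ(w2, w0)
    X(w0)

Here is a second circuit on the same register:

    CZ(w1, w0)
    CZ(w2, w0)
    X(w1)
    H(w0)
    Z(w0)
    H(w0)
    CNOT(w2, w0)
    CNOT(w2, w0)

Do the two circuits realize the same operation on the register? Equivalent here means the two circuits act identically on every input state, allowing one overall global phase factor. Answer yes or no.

Yes — the two circuits implement the same unitary up to a global phase.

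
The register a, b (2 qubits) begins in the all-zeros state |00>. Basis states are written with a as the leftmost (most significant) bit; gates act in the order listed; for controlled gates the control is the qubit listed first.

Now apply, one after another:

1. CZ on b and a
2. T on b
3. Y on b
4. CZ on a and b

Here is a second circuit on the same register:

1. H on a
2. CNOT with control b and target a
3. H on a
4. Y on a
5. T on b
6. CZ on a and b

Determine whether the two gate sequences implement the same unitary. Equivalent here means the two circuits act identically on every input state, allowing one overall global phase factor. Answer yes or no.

No — the two circuits implement different unitaries, even allowing a global phase.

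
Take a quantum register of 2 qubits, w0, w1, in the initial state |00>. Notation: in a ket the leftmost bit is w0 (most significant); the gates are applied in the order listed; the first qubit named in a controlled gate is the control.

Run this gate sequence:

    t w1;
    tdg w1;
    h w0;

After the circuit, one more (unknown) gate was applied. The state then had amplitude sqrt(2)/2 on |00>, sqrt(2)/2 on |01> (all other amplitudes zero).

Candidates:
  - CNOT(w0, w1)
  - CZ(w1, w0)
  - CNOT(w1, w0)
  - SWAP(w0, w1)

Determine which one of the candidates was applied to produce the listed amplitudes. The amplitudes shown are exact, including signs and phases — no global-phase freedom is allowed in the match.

It was SWAP(w0, w1) that produced the state shown.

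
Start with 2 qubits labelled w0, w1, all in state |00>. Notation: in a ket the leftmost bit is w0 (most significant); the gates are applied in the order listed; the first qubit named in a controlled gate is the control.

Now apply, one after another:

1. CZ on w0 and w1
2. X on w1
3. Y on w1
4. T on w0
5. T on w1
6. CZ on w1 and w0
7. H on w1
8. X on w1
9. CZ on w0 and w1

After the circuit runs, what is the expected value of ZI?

The expectation value of ZI is 1.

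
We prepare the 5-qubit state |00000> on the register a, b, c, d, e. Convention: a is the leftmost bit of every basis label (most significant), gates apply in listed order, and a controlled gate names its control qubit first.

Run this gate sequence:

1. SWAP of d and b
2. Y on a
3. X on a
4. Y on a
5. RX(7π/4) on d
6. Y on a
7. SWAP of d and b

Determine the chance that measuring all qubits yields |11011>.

The probability of measuring |11011> is 0.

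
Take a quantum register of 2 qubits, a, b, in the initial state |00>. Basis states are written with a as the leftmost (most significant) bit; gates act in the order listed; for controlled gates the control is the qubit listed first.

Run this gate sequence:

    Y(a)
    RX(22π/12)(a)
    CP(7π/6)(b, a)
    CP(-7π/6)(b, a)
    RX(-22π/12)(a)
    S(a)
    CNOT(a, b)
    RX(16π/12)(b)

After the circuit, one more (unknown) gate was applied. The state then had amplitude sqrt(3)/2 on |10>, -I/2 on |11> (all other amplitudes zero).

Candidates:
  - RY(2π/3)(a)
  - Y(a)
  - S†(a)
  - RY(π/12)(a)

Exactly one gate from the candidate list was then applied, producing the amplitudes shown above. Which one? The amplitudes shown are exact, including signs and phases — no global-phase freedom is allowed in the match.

It was S†(a) that produced the state shown.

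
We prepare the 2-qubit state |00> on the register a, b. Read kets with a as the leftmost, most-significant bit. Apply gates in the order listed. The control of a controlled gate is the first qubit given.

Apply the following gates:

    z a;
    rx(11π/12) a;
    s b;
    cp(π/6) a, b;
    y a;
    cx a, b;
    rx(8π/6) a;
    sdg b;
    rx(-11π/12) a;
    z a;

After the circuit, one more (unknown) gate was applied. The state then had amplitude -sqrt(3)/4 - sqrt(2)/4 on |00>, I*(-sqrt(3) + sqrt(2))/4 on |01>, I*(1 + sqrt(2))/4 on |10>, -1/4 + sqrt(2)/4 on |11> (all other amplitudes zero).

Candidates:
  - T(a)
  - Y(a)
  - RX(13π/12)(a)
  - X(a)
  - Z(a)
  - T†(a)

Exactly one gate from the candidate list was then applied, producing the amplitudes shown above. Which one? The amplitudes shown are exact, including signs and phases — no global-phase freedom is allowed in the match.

The unique candidate consistent with the amplitudes is Z(a).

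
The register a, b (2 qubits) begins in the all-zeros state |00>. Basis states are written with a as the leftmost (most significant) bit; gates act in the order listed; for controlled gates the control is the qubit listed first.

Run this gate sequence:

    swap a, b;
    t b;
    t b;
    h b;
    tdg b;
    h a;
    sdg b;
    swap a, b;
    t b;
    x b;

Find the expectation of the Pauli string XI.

The expectation value of XI is -sqrt(2)/2.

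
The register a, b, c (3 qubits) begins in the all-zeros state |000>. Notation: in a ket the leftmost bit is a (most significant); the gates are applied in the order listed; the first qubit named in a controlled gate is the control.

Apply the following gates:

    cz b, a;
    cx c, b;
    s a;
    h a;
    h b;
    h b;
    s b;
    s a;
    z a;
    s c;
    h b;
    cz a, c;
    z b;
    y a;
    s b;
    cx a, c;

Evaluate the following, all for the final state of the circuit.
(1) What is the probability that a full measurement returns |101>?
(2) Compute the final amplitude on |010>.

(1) The probability of measuring |101> is 1/4.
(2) |010> carries amplitude I/2 in the final state.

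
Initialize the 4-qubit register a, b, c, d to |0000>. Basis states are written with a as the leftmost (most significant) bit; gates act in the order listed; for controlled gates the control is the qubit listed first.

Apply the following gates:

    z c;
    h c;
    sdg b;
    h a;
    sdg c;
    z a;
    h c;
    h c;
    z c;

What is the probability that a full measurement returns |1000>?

A full measurement returns |1000> with probability 1/4.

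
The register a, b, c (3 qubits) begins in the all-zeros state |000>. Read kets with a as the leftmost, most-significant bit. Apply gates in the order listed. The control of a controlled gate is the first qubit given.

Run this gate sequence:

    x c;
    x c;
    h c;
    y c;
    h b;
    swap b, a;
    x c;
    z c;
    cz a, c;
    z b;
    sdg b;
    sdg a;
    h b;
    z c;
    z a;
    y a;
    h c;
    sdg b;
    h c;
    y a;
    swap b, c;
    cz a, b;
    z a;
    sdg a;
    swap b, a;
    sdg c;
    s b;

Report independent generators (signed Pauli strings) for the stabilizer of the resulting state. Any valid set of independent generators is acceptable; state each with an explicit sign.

The final state is stabilized by the group generated by -XII, -IYI, -IIX; other independent generating sets are equally valid.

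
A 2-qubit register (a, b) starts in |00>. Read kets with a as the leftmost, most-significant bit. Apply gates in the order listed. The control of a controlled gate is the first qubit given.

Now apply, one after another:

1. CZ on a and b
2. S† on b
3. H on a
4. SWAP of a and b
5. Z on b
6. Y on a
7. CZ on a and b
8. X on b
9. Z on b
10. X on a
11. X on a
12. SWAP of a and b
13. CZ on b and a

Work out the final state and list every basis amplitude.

The resulting statevector has amplitude 0 on |00>, sqrt(2)*I/2 on |01>, 0 on |10>, sqrt(2)*I/2 on |11>. Key observation: steps 10-11 multiply out to the identity, so the circuit reduces to the remaining gates.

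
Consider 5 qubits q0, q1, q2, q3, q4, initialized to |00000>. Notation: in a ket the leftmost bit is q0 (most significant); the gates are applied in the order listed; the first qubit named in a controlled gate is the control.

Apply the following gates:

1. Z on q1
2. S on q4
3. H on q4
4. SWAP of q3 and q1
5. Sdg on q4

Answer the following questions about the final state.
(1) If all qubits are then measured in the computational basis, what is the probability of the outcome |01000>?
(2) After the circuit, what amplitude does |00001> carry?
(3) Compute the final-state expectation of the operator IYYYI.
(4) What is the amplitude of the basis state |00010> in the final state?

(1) The probability of measuring |01000> is 0.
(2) |00001> carries amplitude -sqrt(2)*I/2 in the final state.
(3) The observable IYYYI averages to 0.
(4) |00010> carries amplitude 0 in the final state.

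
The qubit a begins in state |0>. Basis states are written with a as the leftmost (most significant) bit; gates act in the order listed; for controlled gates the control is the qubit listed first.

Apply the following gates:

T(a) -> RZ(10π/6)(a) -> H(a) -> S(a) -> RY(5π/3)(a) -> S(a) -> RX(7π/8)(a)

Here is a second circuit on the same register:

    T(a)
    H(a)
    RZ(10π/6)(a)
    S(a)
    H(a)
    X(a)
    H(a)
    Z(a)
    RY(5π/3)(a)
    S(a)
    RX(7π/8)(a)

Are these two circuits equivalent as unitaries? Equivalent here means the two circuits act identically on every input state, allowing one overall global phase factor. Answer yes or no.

No, they are not equivalent — no single phase factor reconciles the two unitaries.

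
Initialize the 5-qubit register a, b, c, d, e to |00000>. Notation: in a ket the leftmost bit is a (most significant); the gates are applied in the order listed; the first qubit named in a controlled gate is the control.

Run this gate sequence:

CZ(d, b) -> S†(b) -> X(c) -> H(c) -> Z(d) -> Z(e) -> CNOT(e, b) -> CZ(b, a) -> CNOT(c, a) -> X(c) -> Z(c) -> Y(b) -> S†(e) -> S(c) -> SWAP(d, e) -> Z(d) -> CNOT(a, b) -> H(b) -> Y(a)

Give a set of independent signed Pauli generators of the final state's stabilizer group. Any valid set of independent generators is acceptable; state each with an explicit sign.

The final state is stabilized by the group generated by -XZYII, +IXZII, +ZIZII, +IIIZI, +IIIIZ; other independent generating sets are equally valid.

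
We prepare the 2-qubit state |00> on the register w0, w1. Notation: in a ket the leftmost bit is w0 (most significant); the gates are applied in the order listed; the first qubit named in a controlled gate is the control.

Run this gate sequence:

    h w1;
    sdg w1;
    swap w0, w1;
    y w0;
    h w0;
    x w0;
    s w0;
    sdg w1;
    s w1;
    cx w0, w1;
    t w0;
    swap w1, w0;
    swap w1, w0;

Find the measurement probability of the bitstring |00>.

The probability of measuring |00> is 1/2. Key observation: the block from step 12 through step 13 cancels to the identity and can be dropped.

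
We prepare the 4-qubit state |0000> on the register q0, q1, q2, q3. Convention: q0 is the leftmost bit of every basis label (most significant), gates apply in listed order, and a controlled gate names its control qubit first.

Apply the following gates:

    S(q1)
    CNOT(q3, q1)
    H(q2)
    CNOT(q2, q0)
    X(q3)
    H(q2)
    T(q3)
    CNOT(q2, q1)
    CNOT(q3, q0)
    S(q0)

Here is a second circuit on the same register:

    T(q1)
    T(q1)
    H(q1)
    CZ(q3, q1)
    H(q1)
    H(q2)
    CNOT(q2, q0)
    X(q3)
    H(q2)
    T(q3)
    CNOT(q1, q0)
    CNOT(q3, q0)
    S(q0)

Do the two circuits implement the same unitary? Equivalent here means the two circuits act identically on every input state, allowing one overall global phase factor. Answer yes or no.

No, they are not equivalent — no single phase factor reconciles the two unitaries.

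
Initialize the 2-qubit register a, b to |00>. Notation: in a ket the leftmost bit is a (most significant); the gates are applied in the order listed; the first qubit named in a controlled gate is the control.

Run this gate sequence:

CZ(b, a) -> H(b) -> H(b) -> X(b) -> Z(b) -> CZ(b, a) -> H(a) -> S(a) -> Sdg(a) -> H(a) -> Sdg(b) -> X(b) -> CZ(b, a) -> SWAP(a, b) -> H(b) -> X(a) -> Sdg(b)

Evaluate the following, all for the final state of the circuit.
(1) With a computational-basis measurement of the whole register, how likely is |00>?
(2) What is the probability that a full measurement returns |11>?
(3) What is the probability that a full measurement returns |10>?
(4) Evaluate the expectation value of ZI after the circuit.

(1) A full measurement returns |00> with probability 0. Key observation: gates 8-9 undo each other exactly, leaving only the rest of the circuit to track.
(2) The probability of measuring |11> is 1/2.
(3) A full measurement returns |10> with probability 1/2.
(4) The expectation value of ZI is -1.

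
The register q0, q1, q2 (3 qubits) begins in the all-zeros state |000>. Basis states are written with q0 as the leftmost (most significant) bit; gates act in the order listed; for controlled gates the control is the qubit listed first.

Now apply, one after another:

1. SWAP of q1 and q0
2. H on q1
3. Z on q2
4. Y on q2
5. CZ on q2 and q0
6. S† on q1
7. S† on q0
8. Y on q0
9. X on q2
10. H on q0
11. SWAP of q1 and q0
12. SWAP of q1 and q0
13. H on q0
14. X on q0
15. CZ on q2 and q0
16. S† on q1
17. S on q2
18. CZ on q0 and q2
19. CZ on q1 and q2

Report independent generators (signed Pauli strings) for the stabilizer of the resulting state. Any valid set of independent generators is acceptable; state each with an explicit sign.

The stabilizer group can be generated by -IXI, +ZII, +IIZ, among other valid generating sets. Key observation: the block from step 10 through step 13 cancels to the identity and can be dropped.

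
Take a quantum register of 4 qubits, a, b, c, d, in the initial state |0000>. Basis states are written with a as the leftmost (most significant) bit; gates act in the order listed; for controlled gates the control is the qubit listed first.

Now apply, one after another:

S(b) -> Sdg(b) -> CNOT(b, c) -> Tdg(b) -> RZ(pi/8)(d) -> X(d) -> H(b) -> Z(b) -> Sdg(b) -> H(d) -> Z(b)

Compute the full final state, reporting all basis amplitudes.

After the circuit, the state carries amplitude -exp(15*I*pi/16)/2 on |0000>, exp(15*I*pi/16)/2 on |0001>, -exp(7*I*pi/16)/2 on |0100>, exp(7*I*pi/16)/2 on |0101>, and 0 on every other basis state.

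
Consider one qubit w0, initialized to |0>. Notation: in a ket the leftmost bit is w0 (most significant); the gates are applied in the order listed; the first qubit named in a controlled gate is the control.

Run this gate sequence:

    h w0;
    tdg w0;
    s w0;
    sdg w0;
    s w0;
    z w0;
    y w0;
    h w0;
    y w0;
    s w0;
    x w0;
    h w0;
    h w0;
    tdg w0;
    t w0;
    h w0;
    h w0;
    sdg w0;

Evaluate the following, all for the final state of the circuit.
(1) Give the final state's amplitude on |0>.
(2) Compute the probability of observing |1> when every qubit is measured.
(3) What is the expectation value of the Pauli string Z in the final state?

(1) The final state's coefficient on |0> equals -I/2 - exp(3*I*pi/4)/2.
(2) Outcome |1> occurs with probability 1/2 - sqrt(2)/4.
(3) The observable Z averages to sqrt(2)/2.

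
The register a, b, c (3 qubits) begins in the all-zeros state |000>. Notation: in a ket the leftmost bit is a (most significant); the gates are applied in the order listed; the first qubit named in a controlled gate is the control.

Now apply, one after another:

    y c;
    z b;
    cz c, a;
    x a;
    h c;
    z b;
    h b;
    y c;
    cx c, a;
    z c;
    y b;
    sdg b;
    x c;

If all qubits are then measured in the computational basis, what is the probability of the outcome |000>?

The probability of measuring |000> is 1/4.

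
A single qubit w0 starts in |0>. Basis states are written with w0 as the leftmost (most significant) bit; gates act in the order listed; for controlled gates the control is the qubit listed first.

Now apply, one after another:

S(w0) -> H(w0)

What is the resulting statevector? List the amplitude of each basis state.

The resulting statevector has amplitude sqrt(2)/2 on |0>, sqrt(2)/2 on |1>.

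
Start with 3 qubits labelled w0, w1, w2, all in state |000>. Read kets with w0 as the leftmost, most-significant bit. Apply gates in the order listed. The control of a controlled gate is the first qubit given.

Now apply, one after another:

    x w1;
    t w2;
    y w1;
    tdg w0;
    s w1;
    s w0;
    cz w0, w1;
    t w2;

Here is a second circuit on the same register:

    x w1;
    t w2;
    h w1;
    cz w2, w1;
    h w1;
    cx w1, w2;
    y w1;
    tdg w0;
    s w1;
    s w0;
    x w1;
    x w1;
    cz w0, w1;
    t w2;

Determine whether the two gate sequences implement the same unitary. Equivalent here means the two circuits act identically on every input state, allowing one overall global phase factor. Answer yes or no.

No — the two circuits implement different unitaries, even allowing a global phase.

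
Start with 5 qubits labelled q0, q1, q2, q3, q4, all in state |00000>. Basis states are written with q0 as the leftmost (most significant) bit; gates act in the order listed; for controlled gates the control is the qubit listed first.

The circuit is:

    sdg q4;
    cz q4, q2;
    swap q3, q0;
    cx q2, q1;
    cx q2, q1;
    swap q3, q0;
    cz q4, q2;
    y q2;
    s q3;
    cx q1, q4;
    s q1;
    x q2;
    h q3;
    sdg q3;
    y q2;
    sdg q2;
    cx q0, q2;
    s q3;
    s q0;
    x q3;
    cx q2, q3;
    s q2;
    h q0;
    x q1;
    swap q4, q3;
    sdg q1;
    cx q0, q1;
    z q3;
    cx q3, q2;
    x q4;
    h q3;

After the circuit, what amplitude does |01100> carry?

|01100> carries amplitude sqrt(2)*I/4 in the final state. Key observation: gates 2-7 undo each other exactly, leaving only the rest of the circuit to track.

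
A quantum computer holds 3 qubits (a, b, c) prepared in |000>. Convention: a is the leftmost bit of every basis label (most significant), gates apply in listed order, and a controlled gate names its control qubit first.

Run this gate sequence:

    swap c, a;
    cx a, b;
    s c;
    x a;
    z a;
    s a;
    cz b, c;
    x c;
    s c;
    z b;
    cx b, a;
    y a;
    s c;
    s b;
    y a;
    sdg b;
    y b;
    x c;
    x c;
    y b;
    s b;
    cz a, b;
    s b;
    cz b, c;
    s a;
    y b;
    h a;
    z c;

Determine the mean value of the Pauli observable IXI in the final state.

In the final state, IXI has expectation 0.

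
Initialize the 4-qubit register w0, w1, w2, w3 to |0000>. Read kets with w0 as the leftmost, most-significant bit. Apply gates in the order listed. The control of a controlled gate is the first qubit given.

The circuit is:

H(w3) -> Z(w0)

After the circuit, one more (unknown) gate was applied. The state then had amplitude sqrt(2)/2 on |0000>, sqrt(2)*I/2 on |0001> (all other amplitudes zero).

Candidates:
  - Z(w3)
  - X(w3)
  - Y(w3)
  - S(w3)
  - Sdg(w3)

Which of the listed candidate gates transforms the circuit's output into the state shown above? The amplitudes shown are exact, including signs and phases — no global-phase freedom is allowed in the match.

The applied gate was S(w3).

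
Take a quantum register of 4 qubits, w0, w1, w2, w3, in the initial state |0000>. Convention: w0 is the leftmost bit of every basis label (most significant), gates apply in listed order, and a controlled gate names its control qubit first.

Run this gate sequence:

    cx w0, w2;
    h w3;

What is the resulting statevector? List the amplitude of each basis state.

The resulting statevector has amplitude sqrt(2)/2 on |0000>, sqrt(2)/2 on |0001>, and 0 on every other basis state.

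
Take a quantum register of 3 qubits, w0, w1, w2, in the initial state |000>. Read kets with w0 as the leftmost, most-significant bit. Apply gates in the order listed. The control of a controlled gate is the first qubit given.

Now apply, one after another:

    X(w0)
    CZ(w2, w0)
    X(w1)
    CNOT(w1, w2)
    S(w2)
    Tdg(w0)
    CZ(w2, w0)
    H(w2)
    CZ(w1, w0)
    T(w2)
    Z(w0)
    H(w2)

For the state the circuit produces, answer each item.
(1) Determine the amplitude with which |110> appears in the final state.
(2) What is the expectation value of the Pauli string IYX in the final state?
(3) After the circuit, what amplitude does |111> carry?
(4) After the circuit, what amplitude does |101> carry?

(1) |110> carries amplitude -exp(I*pi/4)/2 + I/2 in the final state.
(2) In the final state, IYX has expectation 0.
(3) |111> carries amplitude -I/2 - exp(I*pi/4)/2 in the final state.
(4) The final state's coefficient on |101> equals 0.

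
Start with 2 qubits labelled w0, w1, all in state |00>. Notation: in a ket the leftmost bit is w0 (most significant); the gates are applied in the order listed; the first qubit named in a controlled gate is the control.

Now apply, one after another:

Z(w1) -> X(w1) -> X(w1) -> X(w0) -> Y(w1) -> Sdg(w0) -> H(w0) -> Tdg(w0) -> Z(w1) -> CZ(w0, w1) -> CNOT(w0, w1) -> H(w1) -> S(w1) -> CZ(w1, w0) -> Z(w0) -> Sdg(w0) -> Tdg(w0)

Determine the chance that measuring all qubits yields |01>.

A full measurement returns |01> with probability 1/4. Key observation: steps 2-3 multiply out to the identity, so the circuit reduces to the remaining gates.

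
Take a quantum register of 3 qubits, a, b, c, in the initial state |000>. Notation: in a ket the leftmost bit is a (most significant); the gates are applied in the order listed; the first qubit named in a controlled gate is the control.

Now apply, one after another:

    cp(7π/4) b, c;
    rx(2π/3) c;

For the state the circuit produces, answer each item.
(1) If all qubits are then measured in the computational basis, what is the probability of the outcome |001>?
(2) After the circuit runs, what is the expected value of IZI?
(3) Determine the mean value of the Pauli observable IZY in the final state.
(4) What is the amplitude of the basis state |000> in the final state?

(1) Outcome |001> occurs with probability 3/4.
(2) In the final state, IZI has expectation 1.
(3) The expectation value of IZY is -sqrt(3)/2.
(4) |000> carries amplitude 1/2 in the final state.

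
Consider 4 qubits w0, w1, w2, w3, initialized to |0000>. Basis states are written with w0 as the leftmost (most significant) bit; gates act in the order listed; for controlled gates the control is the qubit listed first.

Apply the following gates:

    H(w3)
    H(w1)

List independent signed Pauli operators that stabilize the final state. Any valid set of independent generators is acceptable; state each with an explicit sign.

The stabilizer group can be generated by +IXII, +IIIX, +ZIII, +IIZI, among other valid generating sets.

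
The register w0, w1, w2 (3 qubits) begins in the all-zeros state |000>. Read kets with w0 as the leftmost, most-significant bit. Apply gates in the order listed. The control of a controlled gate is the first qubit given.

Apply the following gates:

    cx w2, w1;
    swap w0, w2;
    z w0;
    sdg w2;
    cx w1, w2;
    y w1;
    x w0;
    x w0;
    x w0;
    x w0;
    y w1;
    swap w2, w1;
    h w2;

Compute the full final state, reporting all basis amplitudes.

After the circuit, the state carries amplitude sqrt(2)/2 on |000>, sqrt(2)/2 on |001>, and 0 on every other basis state. Key observation: gates 6-11 undo each other exactly, leaving only the rest of the circuit to track.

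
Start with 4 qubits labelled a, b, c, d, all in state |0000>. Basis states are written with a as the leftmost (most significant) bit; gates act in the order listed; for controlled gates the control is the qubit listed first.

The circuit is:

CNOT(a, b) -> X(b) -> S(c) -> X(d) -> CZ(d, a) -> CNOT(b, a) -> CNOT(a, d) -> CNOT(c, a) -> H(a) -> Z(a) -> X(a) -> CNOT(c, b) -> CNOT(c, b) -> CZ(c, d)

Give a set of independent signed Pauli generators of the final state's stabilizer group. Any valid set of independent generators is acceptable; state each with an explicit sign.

The final state is stabilized by the group generated by +XIII, -IZII, +IIZI, +IIIZ; other independent generating sets are equally valid.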